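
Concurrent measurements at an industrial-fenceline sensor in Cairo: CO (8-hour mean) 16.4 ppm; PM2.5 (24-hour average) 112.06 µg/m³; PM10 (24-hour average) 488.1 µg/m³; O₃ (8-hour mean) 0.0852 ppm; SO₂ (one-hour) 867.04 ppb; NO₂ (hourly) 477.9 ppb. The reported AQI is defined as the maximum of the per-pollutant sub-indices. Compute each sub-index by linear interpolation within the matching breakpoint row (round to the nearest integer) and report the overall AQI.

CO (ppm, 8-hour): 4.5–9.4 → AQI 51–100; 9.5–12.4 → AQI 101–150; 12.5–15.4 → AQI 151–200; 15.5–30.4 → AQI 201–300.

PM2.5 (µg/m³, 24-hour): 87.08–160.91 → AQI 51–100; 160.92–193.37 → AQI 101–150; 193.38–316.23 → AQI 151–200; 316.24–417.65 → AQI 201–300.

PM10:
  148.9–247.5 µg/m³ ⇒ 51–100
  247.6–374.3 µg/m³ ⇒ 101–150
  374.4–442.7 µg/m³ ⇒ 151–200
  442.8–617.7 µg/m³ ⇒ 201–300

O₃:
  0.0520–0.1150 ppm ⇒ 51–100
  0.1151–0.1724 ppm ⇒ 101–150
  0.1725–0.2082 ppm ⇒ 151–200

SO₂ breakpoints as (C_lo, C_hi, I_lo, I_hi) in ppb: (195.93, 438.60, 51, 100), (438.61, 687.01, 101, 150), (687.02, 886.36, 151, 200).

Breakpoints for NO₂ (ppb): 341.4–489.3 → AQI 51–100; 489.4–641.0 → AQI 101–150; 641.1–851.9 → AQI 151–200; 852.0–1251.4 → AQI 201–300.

227

CO: 16.4 ∈ [15.5, 30.4] ↔ index [201, 300].
201 + (16.4−15.5)·(300−201)/(30.4−15.5) = 201 + 0.9·99/14.9 ≈ 206.98, so AQI = 207.
PM2.5: 112.06 ∈ [87.08, 160.91] ↔ index [51, 100].
51 + (112.06−87.08)·(100−51)/(160.91−87.08) = 51 + 24.98·49/73.83 ≈ 67.58, so AQI = 68.
PM10: row 442.8–617.7 (AQI 201–300). (300−201)·(488.1−442.8)/(617.7−442.8) + 201 = 99·45.3/174.9 + 201 ≈ 226.64 → 227.
O₃: 0.0852 lies in 0.0520–0.1150, so I_lo=51, I_hi=100, C_lo=0.0520, C_hi=0.1150.
(100−51)/(0.1150−0.0520) × (0.0852−0.0520) + 51 = 49/0.0630 × 0.0332 + 51 ≈ 76.82 → 77.
SO₂: 867.04 lies in 687.02–886.36, so I_lo=151, I_hi=200, C_lo=687.02, C_hi=886.36.
(200−151)/(886.36−687.02) × (867.04−687.02) + 151 = 49/199.34 × 180.02 + 151 ≈ 195.25 → 195.
NO₂: row 341.4–489.3 (AQI 51–100). (100−51)·(477.9−341.4)/(489.3−341.4) + 51 = 49·136.5/147.9 + 51 ≈ 96.22 → 96.
Sub-indices: CO→207, PM2.5→68, PM10→227, O₃→77, SO₂→195, NO₂→96. Overall AQI = max = 227; dominant pollutant is PM10.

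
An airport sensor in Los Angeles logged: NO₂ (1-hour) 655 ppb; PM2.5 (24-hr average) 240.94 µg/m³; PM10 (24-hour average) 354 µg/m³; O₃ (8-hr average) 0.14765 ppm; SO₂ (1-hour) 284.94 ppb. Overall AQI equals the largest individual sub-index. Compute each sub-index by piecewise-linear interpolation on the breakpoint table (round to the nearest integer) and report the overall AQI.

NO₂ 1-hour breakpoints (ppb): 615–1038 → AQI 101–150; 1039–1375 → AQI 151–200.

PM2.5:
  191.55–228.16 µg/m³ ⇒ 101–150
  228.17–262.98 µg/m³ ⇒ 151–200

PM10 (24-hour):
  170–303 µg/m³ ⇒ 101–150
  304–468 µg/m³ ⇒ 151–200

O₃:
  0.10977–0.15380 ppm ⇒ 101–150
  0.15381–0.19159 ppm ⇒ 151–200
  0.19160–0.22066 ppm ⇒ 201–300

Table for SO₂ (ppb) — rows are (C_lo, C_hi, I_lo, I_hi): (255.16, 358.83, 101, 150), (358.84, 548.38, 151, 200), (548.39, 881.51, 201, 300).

NO₂ 655: bracket 615–1038 → index 101–150; slope 49/423, offset 40.
AQI = 101 + 49/423·40 ≈ 105.63 ⇒ 106.
PM2.5: 240.94 ∈ [228.17, 262.98] ↔ index [151, 200].
151 + (240.94−228.17)·(200−151)/(262.98−228.17) = 151 + 12.77·49/34.81 ≈ 168.98, so AQI = 169.
PM10 354: bracket 304–468 → index 151–200; slope 49/164, offset 50.
AQI = 151 + 49/164·50 ≈ 165.94 ⇒ 166.
O₃: row 0.10977–0.15380 (AQI 101–150). (150−101)·(0.14765−0.10977)/(0.15380−0.10977) + 101 = 49·0.03788/0.04403 + 101 ≈ 143.16 → 143.
SO₂: 284.94 ∈ [255.16, 358.83] ↔ index [101, 150].
101 + (284.94−255.16)·(150−101)/(358.83−255.16) = 101 + 29.78·49/103.67 ≈ 115.08, so AQI = 115.
Sub-indices: NO₂→106, PM2.5→169, PM10→166, O₃→143, SO₂→115. Overall AQI = max = 169; dominant pollutant is PM2.5.

169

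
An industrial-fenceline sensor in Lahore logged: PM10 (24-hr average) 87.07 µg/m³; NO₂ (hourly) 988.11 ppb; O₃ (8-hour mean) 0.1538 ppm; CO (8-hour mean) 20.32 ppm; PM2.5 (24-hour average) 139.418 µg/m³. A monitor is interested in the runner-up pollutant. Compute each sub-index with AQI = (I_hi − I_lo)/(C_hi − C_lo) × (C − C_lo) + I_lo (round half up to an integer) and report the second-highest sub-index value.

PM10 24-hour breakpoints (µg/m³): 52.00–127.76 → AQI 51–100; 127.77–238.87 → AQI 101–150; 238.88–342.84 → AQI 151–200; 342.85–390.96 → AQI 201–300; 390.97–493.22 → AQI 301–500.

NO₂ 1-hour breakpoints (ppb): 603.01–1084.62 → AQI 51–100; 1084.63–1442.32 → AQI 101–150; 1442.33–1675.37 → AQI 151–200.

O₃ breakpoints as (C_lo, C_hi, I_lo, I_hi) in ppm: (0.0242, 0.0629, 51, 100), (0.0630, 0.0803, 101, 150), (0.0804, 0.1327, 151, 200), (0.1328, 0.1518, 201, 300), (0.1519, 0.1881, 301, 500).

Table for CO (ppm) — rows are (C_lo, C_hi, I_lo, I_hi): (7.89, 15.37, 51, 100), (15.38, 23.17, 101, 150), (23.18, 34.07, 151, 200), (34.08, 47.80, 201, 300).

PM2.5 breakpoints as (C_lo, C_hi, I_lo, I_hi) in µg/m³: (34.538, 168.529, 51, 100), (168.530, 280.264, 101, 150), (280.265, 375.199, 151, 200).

132

PM10: row 52.00–127.76 (AQI 51–100). (100−51)·(87.07−52.00)/(127.76−52.00) + 51 = 49·35.07/75.76 + 51 ≈ 73.68 → 74.
NO₂: row 603.01–1084.62 (AQI 51–100). (100−51)·(988.11−603.01)/(1084.62−603.01) + 51 = 49·385.10/481.61 + 51 ≈ 90.18 → 90.
O₃: 0.1538 lies in 0.1519–0.1881, so I_lo=301, I_hi=500, C_lo=0.1519, C_hi=0.1881.
(500−301)/(0.1881−0.1519) × (0.1538−0.1519) + 301 = 199/0.0362 × 0.0019 + 301 ≈ 311.44 → 311.
CO: 20.32 ∈ [15.38, 23.17] ↔ index [101, 150].
101 + (20.32−15.38)·(150−101)/(23.17−15.38) = 101 + 4.94·49/7.79 ≈ 132.07, so AQI = 132.
PM2.5: 139.418 lies in 34.538–168.529, so I_lo=51, I_hi=100, C_lo=34.538, C_hi=168.529.
(100−51)/(168.529−34.538) × (139.418−34.538) + 51 = 49/133.991 × 104.880 + 51 ≈ 89.35 → 89.
Sub-indices: PM10→74, NO₂→90, O₃→311, CO→132, PM2.5→89. Ranked high→low: 311, 132, 90, 89, 74. Second-highest sub-index = 132.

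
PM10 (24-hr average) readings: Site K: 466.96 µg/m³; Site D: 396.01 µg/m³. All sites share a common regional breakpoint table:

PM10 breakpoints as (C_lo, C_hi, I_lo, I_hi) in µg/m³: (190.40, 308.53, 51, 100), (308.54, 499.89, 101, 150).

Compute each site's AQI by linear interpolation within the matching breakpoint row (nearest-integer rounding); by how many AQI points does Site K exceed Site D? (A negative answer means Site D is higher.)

19

Site K: 466.96 ∈ [308.54, 499.89] ↔ index [101, 150].
101 + (466.96−308.54)·(150−101)/(499.89−308.54) = 101 + 158.42·49/191.35 ≈ 141.57, so AQI = 142.
Site D: 396.01 ∈ [308.54, 499.89] ↔ index [101, 150].
101 + (396.01−308.54)·(150−101)/(499.89−308.54) = 101 + 87.47·49/191.35 ≈ 123.40, so AQI = 123.
AQIs: Site K=142, Site D=123. Site K (142) − Site D (123) = 19.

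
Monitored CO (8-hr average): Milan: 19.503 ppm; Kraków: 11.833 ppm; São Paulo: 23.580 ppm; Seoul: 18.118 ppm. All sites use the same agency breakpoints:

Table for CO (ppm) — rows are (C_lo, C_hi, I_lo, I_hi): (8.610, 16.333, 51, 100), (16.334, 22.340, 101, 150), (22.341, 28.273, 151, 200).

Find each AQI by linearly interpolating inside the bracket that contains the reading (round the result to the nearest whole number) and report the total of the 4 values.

475

Milan: 19.503 ∈ [16.334, 22.340] ↔ index [101, 150].
101 + (19.503−16.334)·(150−101)/(22.340−16.334) = 101 + 3.169·49/6.006 ≈ 126.85, so AQI = 127.
Kraków: 11.833 ∈ [8.610, 16.333] ↔ index [51, 100].
51 + (11.833−8.610)·(100−51)/(16.333−8.610) = 51 + 3.223·49/7.723 ≈ 71.45, so AQI = 71.
São Paulo: 23.580 ∈ [22.341, 28.273] ↔ index [151, 200].
151 + (23.580−22.341)·(200−151)/(28.273−22.341) = 151 + 1.239·49/5.932 ≈ 161.23, so AQI = 161.
Seoul 18.118: bracket 16.334–22.340 → index 101–150; slope 49/6.006, offset 1.784.
AQI = 101 + 49/6.006·1.784 ≈ 115.55 ⇒ 116.
AQIs: Milan=127, Kraków=71, São Paulo=161, Seoul=116. Sum = 127 + 71 + 161 + 116 = 475.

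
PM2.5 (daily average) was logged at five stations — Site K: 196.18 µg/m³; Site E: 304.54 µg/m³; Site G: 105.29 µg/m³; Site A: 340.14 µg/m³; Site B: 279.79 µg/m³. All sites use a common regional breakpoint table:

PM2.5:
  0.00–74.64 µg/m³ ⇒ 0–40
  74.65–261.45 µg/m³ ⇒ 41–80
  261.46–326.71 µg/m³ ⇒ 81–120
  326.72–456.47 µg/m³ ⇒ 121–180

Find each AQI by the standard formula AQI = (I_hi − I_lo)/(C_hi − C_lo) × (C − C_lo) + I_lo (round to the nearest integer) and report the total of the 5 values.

Site K: 196.18 lies in 74.65–261.45, so I_lo=41, I_hi=80, C_lo=74.65, C_hi=261.45.
(80−41)/(261.45−74.65) × (196.18−74.65) + 41 = 39/186.80 × 121.53 + 41 ≈ 66.37 → 66.
Site E: 304.54 ∈ [261.46, 326.71] ↔ index [81, 120].
81 + (304.54−261.46)·(120−81)/(326.71−261.46) = 81 + 43.08·39/65.25 ≈ 106.75, so AQI = 107.
Site G 105.29: bracket 74.65–261.45 → index 41–80; slope 39/186.80, offset 30.64.
AQI = 41 + 39/186.80·30.64 ≈ 47.40 ⇒ 47.
Site A: 340.14 lies in 326.72–456.47, so I_lo=121, I_hi=180, C_lo=326.72, C_hi=456.47.
(180−121)/(456.47−326.72) × (340.14−326.72) + 121 = 59/129.75 × 13.42 + 121 ≈ 127.10 → 127.
Site B: 279.79 lies in 261.46–326.71, so I_lo=81, I_hi=120, C_lo=261.46, C_hi=326.71.
(120−81)/(326.71−261.46) × (279.79−261.46) + 81 = 39/65.25 × 18.33 + 81 ≈ 91.96 → 92.
AQIs: Site K=66, Site E=107, Site G=47, Site A=127, Site B=92. Sum = 66 + 107 + 47 + 127 + 92 = 439.

439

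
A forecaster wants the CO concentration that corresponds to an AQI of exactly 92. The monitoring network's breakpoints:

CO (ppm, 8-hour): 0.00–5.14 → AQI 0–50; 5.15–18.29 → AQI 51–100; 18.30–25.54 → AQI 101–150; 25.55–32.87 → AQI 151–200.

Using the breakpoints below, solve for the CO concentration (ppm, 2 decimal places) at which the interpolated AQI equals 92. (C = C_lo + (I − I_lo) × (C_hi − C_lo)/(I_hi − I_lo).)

AQI 92 lies in the 51–100 band, which corresponds to 5.15–18.29 ppm.
C = 5.15 + (92−51)×(18.29−5.15)/(100−51) = 5.15 + 41×13.14/49 ≈ 16.1447 ppm → 16.14 ppm to 2 dp.

16.14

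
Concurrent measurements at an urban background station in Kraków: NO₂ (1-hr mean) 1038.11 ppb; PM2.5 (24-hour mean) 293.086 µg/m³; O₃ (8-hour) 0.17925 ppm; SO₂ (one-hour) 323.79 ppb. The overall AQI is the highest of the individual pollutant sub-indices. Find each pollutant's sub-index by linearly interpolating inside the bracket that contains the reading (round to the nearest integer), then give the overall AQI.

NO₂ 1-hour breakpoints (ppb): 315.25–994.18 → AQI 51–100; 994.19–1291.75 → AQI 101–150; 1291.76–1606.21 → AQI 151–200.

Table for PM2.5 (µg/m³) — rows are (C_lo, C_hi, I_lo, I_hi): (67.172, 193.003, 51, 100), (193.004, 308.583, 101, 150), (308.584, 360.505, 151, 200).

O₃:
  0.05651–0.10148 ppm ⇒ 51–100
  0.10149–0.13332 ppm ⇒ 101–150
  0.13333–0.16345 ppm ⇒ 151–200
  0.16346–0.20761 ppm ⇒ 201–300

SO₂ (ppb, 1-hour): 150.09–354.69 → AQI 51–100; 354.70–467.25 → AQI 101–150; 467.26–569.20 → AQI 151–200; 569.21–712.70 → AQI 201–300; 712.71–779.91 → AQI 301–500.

NO₂: 1038.11 lies in 994.19–1291.75, so I_lo=101, I_hi=150, C_lo=994.19, C_hi=1291.75.
(150−101)/(1291.75−994.19) × (1038.11−994.19) + 101 = 49/297.56 × 43.92 + 101 ≈ 108.23 → 108.
PM2.5: row 193.004–308.583 (AQI 101–150). (150−101)·(293.086−193.004)/(308.583−193.004) + 101 = 49·100.082/115.579 + 101 ≈ 143.43 → 143.
O₃: row 0.16346–0.20761 (AQI 201–300). (300−201)·(0.17925−0.16346)/(0.20761−0.16346) + 201 = 99·0.01579/0.04415 + 201 ≈ 236.41 → 236.
SO₂: 323.79 ∈ [150.09, 354.69] ↔ index [51, 100].
51 + (323.79−150.09)·(100−51)/(354.69−150.09) = 51 + 173.70·49/204.60 ≈ 92.60, so AQI = 93.
Sub-indices: NO₂→108, PM2.5→143, O₃→236, SO₂→93. Overall AQI = max = 236; dominant pollutant is O₃.

236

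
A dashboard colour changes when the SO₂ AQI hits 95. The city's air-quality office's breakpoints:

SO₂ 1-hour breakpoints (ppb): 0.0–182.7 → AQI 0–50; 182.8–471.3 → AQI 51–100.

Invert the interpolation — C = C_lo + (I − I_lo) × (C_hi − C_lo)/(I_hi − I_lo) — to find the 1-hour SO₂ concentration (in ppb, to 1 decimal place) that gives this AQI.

441.9

AQI 95 lies in the 51–100 band, which corresponds to 182.8–471.3 ppb.
C = 182.8 + (95−51)×(471.3−182.8)/(100−51) = 182.8 + 44×288.5/49 ≈ 441.861 ppb → 441.9 ppb to 1 dp.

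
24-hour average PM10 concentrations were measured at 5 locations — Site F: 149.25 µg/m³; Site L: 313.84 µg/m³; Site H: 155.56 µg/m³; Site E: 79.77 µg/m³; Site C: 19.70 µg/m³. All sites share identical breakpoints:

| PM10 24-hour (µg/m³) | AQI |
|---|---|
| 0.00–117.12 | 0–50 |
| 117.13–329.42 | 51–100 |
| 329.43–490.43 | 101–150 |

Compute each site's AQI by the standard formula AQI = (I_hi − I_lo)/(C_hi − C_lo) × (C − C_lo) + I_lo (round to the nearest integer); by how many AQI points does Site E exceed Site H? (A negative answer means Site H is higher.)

-26

Site F 149.25: bracket 117.13–329.42 → index 51–100; slope 49/212.29, offset 32.12.
AQI = 51 + 49/212.29·32.12 ≈ 58.41 ⇒ 58.
Site L: 313.84 ∈ [117.13, 329.42] ↔ index [51, 100].
51 + (313.84−117.13)·(100−51)/(329.42−117.13) = 51 + 196.71·49/212.29 ≈ 96.40, so AQI = 96.
Site H: 155.56 ∈ [117.13, 329.42] ↔ index [51, 100].
51 + (155.56−117.13)·(100−51)/(329.42−117.13) = 51 + 38.43·49/212.29 ≈ 59.87, so AQI = 60.
Site E 79.77: bracket 0.00–117.12 → index 0–50; slope 50/117.12, offset 79.77.
AQI = 0 + 50/117.12·79.77 ≈ 34.05 ⇒ 34.
Site C 19.70: bracket 0.00–117.12 → index 0–50; slope 50/117.12, offset 19.70.
AQI = 0 + 50/117.12·19.70 ≈ 8.41 ⇒ 8.
AQIs: Site F=58, Site L=96, Site H=60, Site E=34, Site C=8. Site E (34) − Site H (60) = -26.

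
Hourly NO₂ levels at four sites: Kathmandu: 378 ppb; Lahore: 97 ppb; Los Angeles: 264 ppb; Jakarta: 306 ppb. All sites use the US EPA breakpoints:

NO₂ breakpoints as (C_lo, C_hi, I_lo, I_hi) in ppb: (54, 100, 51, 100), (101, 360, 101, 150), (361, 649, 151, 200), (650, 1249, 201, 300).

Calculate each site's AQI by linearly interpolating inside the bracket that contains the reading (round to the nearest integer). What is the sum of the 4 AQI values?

Kathmandu: 378 ∈ [361, 649] ↔ index [151, 200].
151 + (378−361)·(200−151)/(649−361) = 151 + 17·49/288 ≈ 153.89, so AQI = 154.
Lahore: 97 lies in 54–100, so I_lo=51, I_hi=100, C_lo=54, C_hi=100.
(100−51)/(100−54) × (97−54) + 51 = 49/46 × 43 + 51 ≈ 96.80 → 97.
Los Angeles 264: bracket 101–360 → index 101–150; slope 49/259, offset 163.
AQI = 101 + 49/259·163 ≈ 131.84 ⇒ 132.
Jakarta: 306 lies in 101–360, so I_lo=101, I_hi=150, C_lo=101, C_hi=360.
(150−101)/(360−101) × (306−101) + 101 = 49/259 × 205 + 101 ≈ 139.78 → 140.
AQIs: Kathmandu=154, Lahore=97, Los Angeles=132, Jakarta=140. Sum = 154 + 97 + 132 + 140 = 523.

523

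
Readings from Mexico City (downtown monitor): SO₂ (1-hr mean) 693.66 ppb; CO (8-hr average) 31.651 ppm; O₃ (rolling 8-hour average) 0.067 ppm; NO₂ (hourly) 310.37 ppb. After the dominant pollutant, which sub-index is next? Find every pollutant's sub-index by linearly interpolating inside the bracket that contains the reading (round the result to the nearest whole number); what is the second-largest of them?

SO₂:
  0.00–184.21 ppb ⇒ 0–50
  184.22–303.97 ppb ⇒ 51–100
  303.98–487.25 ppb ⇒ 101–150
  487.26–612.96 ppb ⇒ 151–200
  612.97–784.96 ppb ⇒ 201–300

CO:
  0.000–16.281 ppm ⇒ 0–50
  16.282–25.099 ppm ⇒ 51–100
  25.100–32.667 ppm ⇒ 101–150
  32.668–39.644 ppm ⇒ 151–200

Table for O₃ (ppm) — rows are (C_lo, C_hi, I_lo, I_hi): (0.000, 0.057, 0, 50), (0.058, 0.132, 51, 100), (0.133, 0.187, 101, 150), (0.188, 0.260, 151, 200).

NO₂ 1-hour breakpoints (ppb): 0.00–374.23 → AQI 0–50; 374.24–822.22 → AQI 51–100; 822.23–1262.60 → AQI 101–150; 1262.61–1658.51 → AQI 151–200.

SO₂ 693.66: bracket 612.97–784.96 → index 201–300; slope 99/171.99, offset 80.69.
AQI = 201 + 99/171.99·80.69 ≈ 247.45 ⇒ 247.
CO: 31.651 lies in 25.100–32.667, so I_lo=101, I_hi=150, C_lo=25.100, C_hi=32.667.
(150−101)/(32.667−25.100) × (31.651−25.100) + 101 = 49/7.567 × 6.551 + 101 ≈ 143.42 → 143.
O₃: 0.067 lies in 0.058–0.132, so I_lo=51, I_hi=100, C_lo=0.058, C_hi=0.132.
(100−51)/(0.132−0.058) × (0.067−0.058) + 51 = 49/0.074 × 0.009 + 51 ≈ 56.96 → 57.
NO₂: row 0.00–374.23 (AQI 0–50). (50−0)·(310.37−0.00)/(374.23−0.00) + 0 = 50·310.37/374.23 + 0 ≈ 41.47 → 41.
Sub-indices: SO₂→247, CO→143, O₃→57, NO₂→41. Ranked high→low: 247, 143, 57, 41. Second-highest sub-index = 143.

143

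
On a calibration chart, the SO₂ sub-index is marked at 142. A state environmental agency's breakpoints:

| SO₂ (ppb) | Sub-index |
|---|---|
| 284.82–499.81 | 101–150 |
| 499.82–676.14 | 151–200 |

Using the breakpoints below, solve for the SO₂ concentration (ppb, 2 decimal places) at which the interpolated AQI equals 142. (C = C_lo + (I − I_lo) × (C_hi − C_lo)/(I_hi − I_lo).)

464.71

AQI 142 lies in the 101–150 band, which corresponds to 284.82–499.81 ppb.
C = 284.82 + (142−101)×(499.81−284.82)/(150−101) = 284.82 + 41×214.99/49 ≈ 464.7096 ppb → 464.71 ppb to 2 dp.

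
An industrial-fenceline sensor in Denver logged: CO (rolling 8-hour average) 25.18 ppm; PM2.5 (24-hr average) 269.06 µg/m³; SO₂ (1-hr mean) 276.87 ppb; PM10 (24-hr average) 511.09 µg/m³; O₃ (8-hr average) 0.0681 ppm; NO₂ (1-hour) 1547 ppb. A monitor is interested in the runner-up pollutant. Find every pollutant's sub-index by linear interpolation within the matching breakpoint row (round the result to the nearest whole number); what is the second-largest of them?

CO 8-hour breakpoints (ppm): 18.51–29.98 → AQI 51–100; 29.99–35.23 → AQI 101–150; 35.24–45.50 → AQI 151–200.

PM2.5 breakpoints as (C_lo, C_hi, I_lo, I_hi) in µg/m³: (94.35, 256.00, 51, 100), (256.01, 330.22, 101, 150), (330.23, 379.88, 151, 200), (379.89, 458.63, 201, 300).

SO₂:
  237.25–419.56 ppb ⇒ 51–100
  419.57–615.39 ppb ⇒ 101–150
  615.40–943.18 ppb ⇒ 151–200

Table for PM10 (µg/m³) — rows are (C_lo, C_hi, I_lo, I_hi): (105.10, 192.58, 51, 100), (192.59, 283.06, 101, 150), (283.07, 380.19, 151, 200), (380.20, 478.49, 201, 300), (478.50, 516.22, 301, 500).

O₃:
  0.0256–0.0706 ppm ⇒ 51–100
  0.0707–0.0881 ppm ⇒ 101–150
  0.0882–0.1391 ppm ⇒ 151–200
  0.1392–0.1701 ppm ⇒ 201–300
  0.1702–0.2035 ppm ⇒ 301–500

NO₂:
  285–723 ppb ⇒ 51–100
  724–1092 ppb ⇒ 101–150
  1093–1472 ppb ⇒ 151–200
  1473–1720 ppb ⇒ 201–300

231

CO: 25.18 lies in 18.51–29.98, so I_lo=51, I_hi=100, C_lo=18.51, C_hi=29.98.
(100−51)/(29.98−18.51) × (25.18−18.51) + 51 = 49/11.47 × 6.67 + 51 ≈ 79.49 → 79.
PM2.5 269.06: bracket 256.01–330.22 → index 101–150; slope 49/74.21, offset 13.05.
AQI = 101 + 49/74.21·13.05 ≈ 109.62 ⇒ 110.
SO₂: 276.87 ∈ [237.25, 419.56] ↔ index [51, 100].
51 + (276.87−237.25)·(100−51)/(419.56−237.25) = 51 + 39.62·49/182.31 ≈ 61.65, so AQI = 62.
PM10: row 478.50–516.22 (AQI 301–500). (500−301)·(511.09−478.50)/(516.22−478.50) + 301 = 199·32.59/37.72 + 301 ≈ 472.94 → 473.
O₃: row 0.0256–0.0706 (AQI 51–100). (100−51)·(0.0681−0.0256)/(0.0706−0.0256) + 51 = 49·0.0425/0.0450 + 51 ≈ 97.28 → 97.
NO₂ 1547: bracket 1473–1720 → index 201–300; slope 99/247, offset 74.
AQI = 201 + 99/247·74 ≈ 230.66 ⇒ 231.
Sub-indices: CO→79, PM2.5→110, SO₂→62, PM10→473, O₃→97, NO₂→231. Ranked high→low: 473, 231, 110, 97, 79, 62. Second-highest sub-index = 231.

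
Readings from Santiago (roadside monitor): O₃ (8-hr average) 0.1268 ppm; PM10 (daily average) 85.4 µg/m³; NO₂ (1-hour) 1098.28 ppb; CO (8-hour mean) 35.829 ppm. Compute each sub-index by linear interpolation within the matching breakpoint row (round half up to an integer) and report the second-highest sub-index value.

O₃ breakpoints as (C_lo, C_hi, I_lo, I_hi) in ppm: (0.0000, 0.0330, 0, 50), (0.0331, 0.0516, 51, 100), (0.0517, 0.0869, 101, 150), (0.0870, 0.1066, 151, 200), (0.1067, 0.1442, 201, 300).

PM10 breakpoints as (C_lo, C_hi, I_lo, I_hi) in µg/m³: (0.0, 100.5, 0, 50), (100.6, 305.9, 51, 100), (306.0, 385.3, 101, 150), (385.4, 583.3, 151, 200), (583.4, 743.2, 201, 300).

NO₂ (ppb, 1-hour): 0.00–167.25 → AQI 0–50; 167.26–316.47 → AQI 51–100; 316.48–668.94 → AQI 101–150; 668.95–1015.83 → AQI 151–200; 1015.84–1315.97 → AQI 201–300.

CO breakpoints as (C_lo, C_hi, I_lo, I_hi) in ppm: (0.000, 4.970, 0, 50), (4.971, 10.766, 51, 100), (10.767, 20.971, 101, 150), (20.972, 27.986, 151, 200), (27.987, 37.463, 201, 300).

254

O₃ 0.1268: bracket 0.1067–0.1442 → index 201–300; slope 99/0.0375, offset 0.0201.
AQI = 201 + 99/0.0375·0.0201 ≈ 254.06 ⇒ 254.
PM10: 85.4 ∈ [0.0, 100.5] ↔ index [0, 50].
0 + (85.4−0.0)·(50−0)/(100.5−0.0) = 0 + 85.4·50/100.5 ≈ 42.49, so AQI = 42.
NO₂: 1098.28 lies in 1015.84–1315.97, so I_lo=201, I_hi=300, C_lo=1015.84, C_hi=1315.97.
(300−201)/(1315.97−1015.84) × (1098.28−1015.84) + 201 = 99/300.13 × 82.44 + 201 ≈ 228.19 → 228.
CO: 35.829 lies in 27.987–37.463, so I_lo=201, I_hi=300, C_lo=27.987, C_hi=37.463.
(300−201)/(37.463−27.987) × (35.829−27.987) + 201 = 99/9.476 × 7.842 + 201 ≈ 282.93 → 283.
Sub-indices: O₃→254, PM10→42, NO₂→228, CO→283. Ranked high→low: 283, 254, 228, 42. Second-highest sub-index = 254.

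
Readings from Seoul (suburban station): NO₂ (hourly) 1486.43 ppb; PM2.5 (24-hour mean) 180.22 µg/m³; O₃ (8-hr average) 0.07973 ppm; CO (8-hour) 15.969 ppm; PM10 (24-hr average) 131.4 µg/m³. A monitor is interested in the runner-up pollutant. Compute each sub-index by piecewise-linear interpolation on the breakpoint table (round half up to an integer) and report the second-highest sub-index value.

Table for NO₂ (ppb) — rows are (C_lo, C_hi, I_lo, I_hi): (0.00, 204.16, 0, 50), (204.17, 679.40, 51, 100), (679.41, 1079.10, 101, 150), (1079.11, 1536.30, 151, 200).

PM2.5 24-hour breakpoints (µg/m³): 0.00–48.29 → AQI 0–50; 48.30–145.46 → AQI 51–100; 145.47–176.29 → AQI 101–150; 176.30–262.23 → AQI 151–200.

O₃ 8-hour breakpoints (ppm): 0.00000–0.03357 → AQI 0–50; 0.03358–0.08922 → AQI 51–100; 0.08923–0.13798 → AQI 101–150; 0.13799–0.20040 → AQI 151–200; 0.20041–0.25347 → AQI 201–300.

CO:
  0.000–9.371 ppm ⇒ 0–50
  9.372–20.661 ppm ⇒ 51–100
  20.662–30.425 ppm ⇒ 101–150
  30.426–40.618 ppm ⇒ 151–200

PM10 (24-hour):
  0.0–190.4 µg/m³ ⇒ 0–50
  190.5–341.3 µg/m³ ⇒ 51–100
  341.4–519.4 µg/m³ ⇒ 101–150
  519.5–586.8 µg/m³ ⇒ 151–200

NO₂: 1486.43 lies in 1079.11–1536.30, so I_lo=151, I_hi=200, C_lo=1079.11, C_hi=1536.30.
(200−151)/(1536.30−1079.11) × (1486.43−1079.11) + 151 = 49/457.19 × 407.32 + 151 ≈ 194.66 → 195.
PM2.5 180.22: bracket 176.30–262.23 → index 151–200; slope 49/85.93, offset 3.92.
AQI = 151 + 49/85.93·3.92 ≈ 153.24 ⇒ 153.
O₃: 0.07973 ∈ [0.03358, 0.08922] ↔ index [51, 100].
51 + (0.07973−0.03358)·(100−51)/(0.08922−0.03358) = 51 + 0.04615·49/0.05564 ≈ 91.64, so AQI = 92.
CO 15.969: bracket 9.372–20.661 → index 51–100; slope 49/11.289, offset 6.597.
AQI = 51 + 49/11.289·6.597 ≈ 79.63 ⇒ 80.
PM10: 131.4 lies in 0.0–190.4, so I_lo=0, I_hi=50, C_lo=0.0, C_hi=190.4.
(50−0)/(190.4−0.0) × (131.4−0.0) + 0 = 50/190.4 × 131.4 + 0 ≈ 34.51 → 35.
Sub-indices: NO₂→195, PM2.5→153, O₃→92, CO→80, PM10→35. Ranked high→low: 195, 153, 92, 80, 35. Second-highest sub-index = 153.

153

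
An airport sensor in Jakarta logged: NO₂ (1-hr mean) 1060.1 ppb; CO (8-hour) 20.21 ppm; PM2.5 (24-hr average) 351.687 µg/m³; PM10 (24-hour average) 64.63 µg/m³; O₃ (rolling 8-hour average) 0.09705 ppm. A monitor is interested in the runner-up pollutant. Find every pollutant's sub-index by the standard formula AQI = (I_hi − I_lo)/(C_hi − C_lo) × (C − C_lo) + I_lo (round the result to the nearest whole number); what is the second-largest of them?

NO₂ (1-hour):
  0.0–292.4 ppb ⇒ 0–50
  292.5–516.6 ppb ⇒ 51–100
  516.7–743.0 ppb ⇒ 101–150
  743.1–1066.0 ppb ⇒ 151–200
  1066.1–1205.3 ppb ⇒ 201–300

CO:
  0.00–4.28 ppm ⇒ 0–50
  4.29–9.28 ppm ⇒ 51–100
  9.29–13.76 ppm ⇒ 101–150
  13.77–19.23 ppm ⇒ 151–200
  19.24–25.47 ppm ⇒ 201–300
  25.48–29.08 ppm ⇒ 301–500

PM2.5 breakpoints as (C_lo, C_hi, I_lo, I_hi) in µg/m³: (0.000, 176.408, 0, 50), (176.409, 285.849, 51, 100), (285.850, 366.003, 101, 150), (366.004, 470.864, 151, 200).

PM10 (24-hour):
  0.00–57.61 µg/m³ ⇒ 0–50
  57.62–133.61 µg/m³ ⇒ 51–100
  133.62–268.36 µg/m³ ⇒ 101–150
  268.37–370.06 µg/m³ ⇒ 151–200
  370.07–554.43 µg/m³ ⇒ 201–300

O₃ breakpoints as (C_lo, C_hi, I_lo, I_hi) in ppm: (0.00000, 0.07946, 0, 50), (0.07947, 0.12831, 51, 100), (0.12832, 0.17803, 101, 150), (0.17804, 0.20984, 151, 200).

199

NO₂: row 743.1–1066.0 (AQI 151–200). (200−151)·(1060.1−743.1)/(1066.0−743.1) + 151 = 49·317.0/322.9 + 151 ≈ 199.10 → 199.
CO: row 19.24–25.47 (AQI 201–300). (300−201)·(20.21−19.24)/(25.47−19.24) + 201 = 99·0.97/6.23 + 201 ≈ 216.41 → 216.
PM2.5: 351.687 ∈ [285.850, 366.003] ↔ index [101, 150].
101 + (351.687−285.850)·(150−101)/(366.003−285.850) = 101 + 65.837·49/80.153 ≈ 141.25, so AQI = 141.
PM10 64.63: bracket 57.62–133.61 → index 51–100; slope 49/75.99, offset 7.01.
AQI = 51 + 49/75.99·7.01 ≈ 55.52 ⇒ 56.
O₃: 0.09705 lies in 0.07947–0.12831, so I_lo=51, I_hi=100, C_lo=0.07947, C_hi=0.12831.
(100−51)/(0.12831−0.07947) × (0.09705−0.07947) + 51 = 49/0.04884 × 0.01758 + 51 ≈ 68.64 → 69.
Sub-indices: NO₂→199, CO→216, PM2.5→141, PM10→56, O₃→69. Ranked high→low: 216, 199, 141, 69, 56. Second-highest sub-index = 199.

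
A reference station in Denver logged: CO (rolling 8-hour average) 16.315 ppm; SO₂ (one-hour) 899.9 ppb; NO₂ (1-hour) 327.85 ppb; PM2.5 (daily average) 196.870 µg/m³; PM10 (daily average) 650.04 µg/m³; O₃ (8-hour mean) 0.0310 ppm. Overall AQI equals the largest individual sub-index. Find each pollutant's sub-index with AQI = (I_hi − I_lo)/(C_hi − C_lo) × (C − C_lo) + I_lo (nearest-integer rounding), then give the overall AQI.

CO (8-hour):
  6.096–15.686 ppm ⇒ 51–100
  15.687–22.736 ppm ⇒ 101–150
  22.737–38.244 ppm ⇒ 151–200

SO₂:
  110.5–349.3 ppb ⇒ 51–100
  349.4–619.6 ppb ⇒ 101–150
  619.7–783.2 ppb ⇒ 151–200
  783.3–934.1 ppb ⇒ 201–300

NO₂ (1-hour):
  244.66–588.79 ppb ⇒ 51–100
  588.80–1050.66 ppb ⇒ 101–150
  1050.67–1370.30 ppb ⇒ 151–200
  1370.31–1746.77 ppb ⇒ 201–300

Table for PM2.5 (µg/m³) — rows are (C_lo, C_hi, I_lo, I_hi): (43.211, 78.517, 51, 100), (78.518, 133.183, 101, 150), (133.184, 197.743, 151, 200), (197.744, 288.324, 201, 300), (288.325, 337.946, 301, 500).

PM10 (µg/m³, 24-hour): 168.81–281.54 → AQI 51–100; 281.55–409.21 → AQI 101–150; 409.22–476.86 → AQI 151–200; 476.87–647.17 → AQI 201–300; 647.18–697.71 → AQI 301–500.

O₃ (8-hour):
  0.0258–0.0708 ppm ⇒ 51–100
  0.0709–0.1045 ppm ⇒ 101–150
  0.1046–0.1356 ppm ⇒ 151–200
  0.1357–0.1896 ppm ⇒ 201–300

CO: 16.315 lies in 15.687–22.736, so I_lo=101, I_hi=150, C_lo=15.687, C_hi=22.736.
(150−101)/(22.736−15.687) × (16.315−15.687) + 101 = 49/7.049 × 0.628 + 101 ≈ 105.37 → 105.
SO₂: row 783.3–934.1 (AQI 201–300). (300−201)·(899.9−783.3)/(934.1−783.3) + 201 = 99·116.6/150.8 + 201 ≈ 277.55 → 278.
NO₂ 327.85: bracket 244.66–588.79 → index 51–100; slope 49/344.13, offset 83.19.
AQI = 51 + 49/344.13·83.19 ≈ 62.85 ⇒ 63.
PM2.5: 196.870 lies in 133.184–197.743, so I_lo=151, I_hi=200, C_lo=133.184, C_hi=197.743.
(200−151)/(197.743−133.184) × (196.870−133.184) + 151 = 49/64.559 × 63.686 + 151 ≈ 199.34 → 199.
PM10: 650.04 lies in 647.18–697.71, so I_lo=301, I_hi=500, C_lo=647.18, C_hi=697.71.
(500−301)/(697.71−647.18) × (650.04−647.18) + 301 = 199/50.53 × 2.86 + 301 ≈ 312.26 → 312.
O₃ 0.0310: bracket 0.0258–0.0708 → index 51–100; slope 49/0.0450, offset 0.0052.
AQI = 51 + 49/0.0450·0.0052 ≈ 56.66 ⇒ 57.
Sub-indices: CO→105, SO₂→278, NO₂→63, PM2.5→199, PM10→312, O₃→57. Overall AQI = max = 312; dominant pollutant is PM10.
AQI 312: Hazardous.

312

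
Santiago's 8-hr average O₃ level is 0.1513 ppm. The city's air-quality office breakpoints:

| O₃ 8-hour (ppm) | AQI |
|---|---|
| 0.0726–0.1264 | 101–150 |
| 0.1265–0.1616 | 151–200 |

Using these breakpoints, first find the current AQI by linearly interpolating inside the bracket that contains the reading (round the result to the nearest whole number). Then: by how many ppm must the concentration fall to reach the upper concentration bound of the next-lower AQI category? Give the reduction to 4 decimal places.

0.0249

O₃: 0.1513 ∈ [0.1265, 0.1616] ↔ index [151, 200].
151 + (0.1513−0.1265)·(200−151)/(0.1616−0.1265) = 151 + 0.0248·49/0.0351 ≈ 185.62, so AQI = 186.
Current AQI 186 is in the Unhealthy range (151–200). The next-lower category tops out at AQI 150, whose upper concentration bound is 0.1264 ppm.
Reduction needed = 0.1513 − 0.1264 = 0.0249 ppm.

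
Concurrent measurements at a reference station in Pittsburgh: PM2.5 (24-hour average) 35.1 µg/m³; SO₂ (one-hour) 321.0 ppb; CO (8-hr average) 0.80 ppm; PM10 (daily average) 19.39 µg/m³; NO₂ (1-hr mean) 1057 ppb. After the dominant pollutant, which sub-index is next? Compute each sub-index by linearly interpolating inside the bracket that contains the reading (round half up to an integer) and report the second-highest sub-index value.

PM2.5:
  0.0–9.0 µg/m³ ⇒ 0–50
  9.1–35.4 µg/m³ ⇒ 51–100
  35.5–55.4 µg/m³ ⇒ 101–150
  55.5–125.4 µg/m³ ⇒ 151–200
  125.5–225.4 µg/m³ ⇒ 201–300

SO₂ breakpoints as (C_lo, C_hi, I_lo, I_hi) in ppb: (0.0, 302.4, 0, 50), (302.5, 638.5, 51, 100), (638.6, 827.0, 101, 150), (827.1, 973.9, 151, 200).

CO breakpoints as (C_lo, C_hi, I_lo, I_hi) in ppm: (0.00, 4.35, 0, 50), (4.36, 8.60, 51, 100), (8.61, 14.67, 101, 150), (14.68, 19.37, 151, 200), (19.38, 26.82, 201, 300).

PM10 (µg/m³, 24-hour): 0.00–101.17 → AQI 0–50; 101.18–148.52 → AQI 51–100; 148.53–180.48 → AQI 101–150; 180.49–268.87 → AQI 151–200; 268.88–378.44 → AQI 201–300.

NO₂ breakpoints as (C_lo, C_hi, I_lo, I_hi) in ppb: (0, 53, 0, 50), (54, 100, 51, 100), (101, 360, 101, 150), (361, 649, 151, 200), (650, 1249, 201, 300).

PM2.5: row 9.1–35.4 (AQI 51–100). (100−51)·(35.1−9.1)/(35.4−9.1) + 51 = 49·26.0/26.3 + 51 ≈ 99.44 → 99.
SO₂ 321.0: bracket 302.5–638.5 → index 51–100; slope 49/336.0, offset 18.5.
AQI = 51 + 49/336.0·18.5 ≈ 53.70 ⇒ 54.
CO: 0.80 ∈ [0.00, 4.35] ↔ index [0, 50].
0 + (0.80−0.00)·(50−0)/(4.35−0.00) = 0 + 0.80·50/4.35 ≈ 9.20, so AQI = 9.
PM10: row 0.00–101.17 (AQI 0–50). (50−0)·(19.39−0.00)/(101.17−0.00) + 0 = 50·19.39/101.17 + 0 ≈ 9.58 → 10.
NO₂: 1057 lies in 650–1249, so I_lo=201, I_hi=300, C_lo=650, C_hi=1249.
(300−201)/(1249−650) × (1057−650) + 201 = 99/599 × 407 + 201 ≈ 268.27 → 268.
Sub-indices: PM2.5→99, SO₂→54, CO→9, PM10→10, NO₂→268. Ranked high→low: 268, 99, 54, 10, 9. Second-highest sub-index = 99.

99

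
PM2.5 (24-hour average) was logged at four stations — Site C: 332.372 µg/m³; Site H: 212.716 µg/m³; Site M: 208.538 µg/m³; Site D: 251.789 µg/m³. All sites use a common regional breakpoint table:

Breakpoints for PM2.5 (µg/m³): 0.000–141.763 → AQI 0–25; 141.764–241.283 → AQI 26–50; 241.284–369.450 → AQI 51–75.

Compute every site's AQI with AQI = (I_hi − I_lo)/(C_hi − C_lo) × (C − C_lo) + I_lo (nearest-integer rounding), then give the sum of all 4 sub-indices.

Site C 332.372: bracket 241.284–369.450 → index 51–75; slope 24/128.166, offset 91.088.
AQI = 51 + 24/128.166·91.088 ≈ 68.06 ⇒ 68.
Site H: row 141.764–241.283 (AQI 26–50). (50−26)·(212.716−141.764)/(241.283−141.764) + 26 = 24·70.952/99.519 + 26 ≈ 43.11 → 43.
Site M: 208.538 ∈ [141.764, 241.283] ↔ index [26, 50].
26 + (208.538−141.764)·(50−26)/(241.283−141.764) = 26 + 66.774·24/99.519 ≈ 42.10, so AQI = 42.
Site D: 251.789 lies in 241.284–369.450, so I_lo=51, I_hi=75, C_lo=241.284, C_hi=369.450.
(75−51)/(369.450−241.284) × (251.789−241.284) + 51 = 24/128.166 × 10.505 + 51 ≈ 52.97 → 53.
AQIs: Site C=68, Site H=43, Site M=42, Site D=53. Sum = 68 + 43 + 42 + 53 = 206.

206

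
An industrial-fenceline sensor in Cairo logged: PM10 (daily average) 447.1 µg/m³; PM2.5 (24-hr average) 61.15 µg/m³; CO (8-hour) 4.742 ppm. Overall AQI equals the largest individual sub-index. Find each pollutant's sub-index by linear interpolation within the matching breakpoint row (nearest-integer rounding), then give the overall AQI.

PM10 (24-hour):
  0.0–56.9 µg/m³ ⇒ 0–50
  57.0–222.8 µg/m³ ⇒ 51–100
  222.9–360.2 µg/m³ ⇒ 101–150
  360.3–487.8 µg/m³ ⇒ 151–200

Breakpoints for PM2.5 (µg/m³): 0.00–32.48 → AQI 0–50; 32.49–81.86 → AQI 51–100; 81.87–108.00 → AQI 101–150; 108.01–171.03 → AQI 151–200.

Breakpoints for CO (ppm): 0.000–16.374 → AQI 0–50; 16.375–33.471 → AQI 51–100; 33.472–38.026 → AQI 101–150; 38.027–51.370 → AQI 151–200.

PM10 447.1: bracket 360.3–487.8 → index 151–200; slope 49/127.5, offset 86.8.
AQI = 151 + 49/127.5·86.8 ≈ 184.36 ⇒ 184.
PM2.5: 61.15 lies in 32.49–81.86, so I_lo=51, I_hi=100, C_lo=32.49, C_hi=81.86.
(100−51)/(81.86−32.49) × (61.15−32.49) + 51 = 49/49.37 × 28.66 + 51 ≈ 79.45 → 79.
CO 4.742: bracket 0.000–16.374 → index 0–50; slope 50/16.374, offset 4.742.
AQI = 0 + 50/16.374·4.742 ≈ 14.48 ⇒ 14.
Sub-indices: PM10→184, PM2.5→79, CO→14. Overall AQI = max = 184; dominant pollutant is PM10.

184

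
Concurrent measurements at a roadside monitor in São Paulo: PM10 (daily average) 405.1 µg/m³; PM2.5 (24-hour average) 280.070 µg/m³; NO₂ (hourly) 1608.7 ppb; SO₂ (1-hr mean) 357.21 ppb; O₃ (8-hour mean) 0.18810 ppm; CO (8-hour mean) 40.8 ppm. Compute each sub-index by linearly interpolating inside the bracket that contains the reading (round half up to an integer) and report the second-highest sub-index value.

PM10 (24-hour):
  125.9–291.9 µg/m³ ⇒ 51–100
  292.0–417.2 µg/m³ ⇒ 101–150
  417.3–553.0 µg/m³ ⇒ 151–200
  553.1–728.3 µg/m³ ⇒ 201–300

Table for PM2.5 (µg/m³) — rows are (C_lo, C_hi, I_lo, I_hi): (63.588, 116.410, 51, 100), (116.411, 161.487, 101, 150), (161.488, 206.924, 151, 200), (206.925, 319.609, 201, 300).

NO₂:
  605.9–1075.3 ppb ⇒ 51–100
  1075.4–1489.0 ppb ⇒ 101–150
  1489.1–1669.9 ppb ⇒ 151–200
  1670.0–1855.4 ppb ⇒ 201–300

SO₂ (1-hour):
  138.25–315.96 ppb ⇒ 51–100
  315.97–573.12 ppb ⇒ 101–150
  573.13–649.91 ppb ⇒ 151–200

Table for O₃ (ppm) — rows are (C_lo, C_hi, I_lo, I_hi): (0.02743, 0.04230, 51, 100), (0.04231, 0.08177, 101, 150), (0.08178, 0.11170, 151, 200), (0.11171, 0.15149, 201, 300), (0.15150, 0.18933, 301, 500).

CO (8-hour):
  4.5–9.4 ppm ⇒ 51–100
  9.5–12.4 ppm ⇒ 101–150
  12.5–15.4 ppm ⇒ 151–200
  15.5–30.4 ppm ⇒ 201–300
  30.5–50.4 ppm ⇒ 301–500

404

PM10: 405.1 lies in 292.0–417.2, so I_lo=101, I_hi=150, C_lo=292.0, C_hi=417.2.
(150−101)/(417.2−292.0) × (405.1−292.0) + 101 = 49/125.2 × 113.1 + 101 ≈ 145.26 → 145.
PM2.5: 280.070 ∈ [206.925, 319.609] ↔ index [201, 300].
201 + (280.070−206.925)·(300−201)/(319.609−206.925) = 201 + 73.145·99/112.684 ≈ 265.26, so AQI = 265.
NO₂ 1608.7: bracket 1489.1–1669.9 → index 151–200; slope 49/180.8, offset 119.6.
AQI = 151 + 49/180.8·119.6 ≈ 183.41 ⇒ 183.
SO₂: 357.21 lies in 315.97–573.12, so I_lo=101, I_hi=150, C_lo=315.97, C_hi=573.12.
(150−101)/(573.12−315.97) × (357.21−315.97) + 101 = 49/257.15 × 41.24 + 101 ≈ 108.86 → 109.
O₃: 0.18810 lies in 0.15150–0.18933, so I_lo=301, I_hi=500, C_lo=0.15150, C_hi=0.18933.
(500−301)/(0.18933−0.15150) × (0.18810−0.15150) + 301 = 199/0.03783 × 0.03660 + 301 ≈ 493.53 → 494.
CO: 40.8 ∈ [30.5, 50.4] ↔ index [301, 500].
301 + (40.8−30.5)·(500−301)/(50.4−30.5) = 301 + 10.3·199/19.9 ≈ 404.00, so AQI = 404.
Sub-indices: PM10→145, PM2.5→265, NO₂→183, SO₂→109, O₃→494, CO→404. Ranked high→low: 494, 404, 265, 183, 145, 109. Second-highest sub-index = 404.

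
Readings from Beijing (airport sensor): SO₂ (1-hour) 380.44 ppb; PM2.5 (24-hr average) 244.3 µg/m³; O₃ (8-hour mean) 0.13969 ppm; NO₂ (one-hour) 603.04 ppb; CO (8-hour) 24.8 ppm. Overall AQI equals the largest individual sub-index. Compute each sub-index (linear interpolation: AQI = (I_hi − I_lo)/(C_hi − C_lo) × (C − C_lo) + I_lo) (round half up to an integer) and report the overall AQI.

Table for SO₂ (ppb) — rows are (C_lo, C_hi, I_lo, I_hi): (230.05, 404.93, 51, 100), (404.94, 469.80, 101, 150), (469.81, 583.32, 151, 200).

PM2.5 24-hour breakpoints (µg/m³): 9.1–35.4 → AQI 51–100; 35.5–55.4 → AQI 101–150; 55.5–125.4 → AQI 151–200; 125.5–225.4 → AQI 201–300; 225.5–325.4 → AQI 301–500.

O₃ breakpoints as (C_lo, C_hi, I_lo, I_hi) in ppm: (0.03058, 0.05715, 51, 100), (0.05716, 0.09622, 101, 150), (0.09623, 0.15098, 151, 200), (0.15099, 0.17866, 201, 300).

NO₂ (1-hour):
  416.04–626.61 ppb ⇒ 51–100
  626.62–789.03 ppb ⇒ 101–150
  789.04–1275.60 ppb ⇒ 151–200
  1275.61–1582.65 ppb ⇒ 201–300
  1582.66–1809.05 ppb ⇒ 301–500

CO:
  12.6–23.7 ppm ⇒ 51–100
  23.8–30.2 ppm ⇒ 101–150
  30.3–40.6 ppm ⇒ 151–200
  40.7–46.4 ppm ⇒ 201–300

338

SO₂: 380.44 ∈ [230.05, 404.93] ↔ index [51, 100].
51 + (380.44−230.05)·(100−51)/(404.93−230.05) = 51 + 150.39·49/174.88 ≈ 93.14, so AQI = 93.
PM2.5 244.3: bracket 225.5–325.4 → index 301–500; slope 199/99.9, offset 18.8.
AQI = 301 + 199/99.9·18.8 ≈ 338.45 ⇒ 338.
O₃: row 0.09623–0.15098 (AQI 151–200). (200−151)·(0.13969−0.09623)/(0.15098−0.09623) + 151 = 49·0.04346/0.05475 + 151 ≈ 189.90 → 190.
NO₂: row 416.04–626.61 (AQI 51–100). (100−51)·(603.04−416.04)/(626.61−416.04) + 51 = 49·187.00/210.57 + 51 ≈ 94.52 → 95.
CO: 24.8 lies in 23.8–30.2, so I_lo=101, I_hi=150, C_lo=23.8, C_hi=30.2.
(150−101)/(30.2−23.8) × (24.8−23.8) + 101 = 49/6.4 × 1.0 + 101 ≈ 108.66 → 109.
Sub-indices: SO₂→93, PM2.5→338, O₃→190, NO₂→95, CO→109. Overall AQI = max = 338; dominant pollutant is PM2.5.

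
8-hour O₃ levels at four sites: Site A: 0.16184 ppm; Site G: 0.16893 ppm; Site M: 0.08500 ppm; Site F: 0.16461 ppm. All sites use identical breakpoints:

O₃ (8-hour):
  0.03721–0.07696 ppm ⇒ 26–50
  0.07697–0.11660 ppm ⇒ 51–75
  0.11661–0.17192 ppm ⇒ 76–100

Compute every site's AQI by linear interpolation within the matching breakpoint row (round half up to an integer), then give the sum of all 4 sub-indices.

Site A: 0.16184 lies in 0.11661–0.17192, so I_lo=76, I_hi=100, C_lo=0.11661, C_hi=0.17192.
(100−76)/(0.17192−0.11661) × (0.16184−0.11661) + 76 = 24/0.05531 × 0.04523 + 76 ≈ 95.63 → 96.
Site G: 0.16893 lies in 0.11661–0.17192, so I_lo=76, I_hi=100, C_lo=0.11661, C_hi=0.17192.
(100−76)/(0.17192−0.11661) × (0.16893−0.11661) + 76 = 24/0.05531 × 0.05232 + 76 ≈ 98.70 → 99.
Site M: 0.08500 lies in 0.07697–0.11660, so I_lo=51, I_hi=75, C_lo=0.07697, C_hi=0.11660.
(75−51)/(0.11660−0.07697) × (0.08500−0.07697) + 51 = 24/0.03963 × 0.00803 + 51 ≈ 55.86 → 56.
Site F 0.16461: bracket 0.11661–0.17192 → index 76–100; slope 24/0.05531, offset 0.04800.
AQI = 76 + 24/0.05531·0.04800 ≈ 96.83 ⇒ 97.
AQIs: Site A=96, Site G=99, Site M=56, Site F=97. Sum = 96 + 99 + 56 + 97 = 348.

348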